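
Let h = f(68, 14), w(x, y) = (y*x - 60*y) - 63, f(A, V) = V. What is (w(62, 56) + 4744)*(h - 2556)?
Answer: -12183806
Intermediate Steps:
w(x, y) = -63 - 60*y + x*y (w(x, y) = (x*y - 60*y) - 63 = (-60*y + x*y) - 63 = -63 - 60*y + x*y)
h = 14
(w(62, 56) + 4744)*(h - 2556) = ((-63 - 60*56 + 62*56) + 4744)*(14 - 2556) = ((-63 - 3360 + 3472) + 4744)*(-2542) = (49 + 4744)*(-2542) = 4793*(-2542) = -12183806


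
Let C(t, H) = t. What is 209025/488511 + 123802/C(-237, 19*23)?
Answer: -2238114811/4288041 ≈ -521.94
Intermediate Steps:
209025/488511 + 123802/C(-237, 19*23) = 209025/488511 + 123802/(-237) = 209025*(1/488511) + 123802*(-1/237) = 23225/54279 - 123802/237 = -2238114811/4288041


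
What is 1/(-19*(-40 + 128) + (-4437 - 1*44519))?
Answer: -1/50628 ≈ -1.9752e-5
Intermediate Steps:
1/(-19*(-40 + 128) + (-4437 - 1*44519)) = 1/(-19*88 + (-4437 - 44519)) = 1/(-1672 - 48956) = 1/(-50628) = -1/50628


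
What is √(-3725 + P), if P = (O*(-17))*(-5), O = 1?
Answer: 2*I*√910 ≈ 60.332*I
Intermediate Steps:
P = 85 (P = (1*(-17))*(-5) = -17*(-5) = 85)
√(-3725 + P) = √(-3725 + 85) = √(-3640) = 2*I*√910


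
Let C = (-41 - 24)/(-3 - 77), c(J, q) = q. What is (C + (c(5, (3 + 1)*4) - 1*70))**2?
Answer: 724201/256 ≈ 2828.9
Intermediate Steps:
C = 13/16 (C = -65/(-80) = -65*(-1/80) = 13/16 ≈ 0.81250)
(C + (c(5, (3 + 1)*4) - 1*70))**2 = (13/16 + ((3 + 1)*4 - 1*70))**2 = (13/16 + (4*4 - 70))**2 = (13/16 + (16 - 70))**2 = (13/16 - 54)**2 = (-851/16)**2 = 724201/256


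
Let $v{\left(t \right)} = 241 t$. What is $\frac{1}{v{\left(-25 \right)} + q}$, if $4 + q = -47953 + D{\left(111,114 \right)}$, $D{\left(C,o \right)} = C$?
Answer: $- \frac{1}{53871} \approx -1.8563 \cdot 10^{-5}$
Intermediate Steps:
$q = -47846$ ($q = -4 + \left(-47953 + 111\right) = -4 - 47842 = -47846$)
$\frac{1}{v{\left(-25 \right)} + q} = \frac{1}{241 \left(-25\right) - 47846} = \frac{1}{-6025 - 47846} = \frac{1}{-53871} = - \frac{1}{53871}$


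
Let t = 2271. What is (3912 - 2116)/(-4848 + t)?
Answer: -1796/2577 ≈ -0.69693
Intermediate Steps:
(3912 - 2116)/(-4848 + t) = (3912 - 2116)/(-4848 + 2271) = 1796/(-2577) = 1796*(-1/2577) = -1796/2577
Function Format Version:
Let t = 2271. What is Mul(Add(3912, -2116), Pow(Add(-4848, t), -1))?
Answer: Rational(-1796, 2577) ≈ -0.69693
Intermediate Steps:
Mul(Add(3912, -2116), Pow(Add(-4848, t), -1)) = Mul(Add(3912, -2116), Pow(Add(-4848, 2271), -1)) = Mul(1796, Pow(-2577, -1)) = Mul(1796, Rational(-1, 2577)) = Rational(-1796, 2577)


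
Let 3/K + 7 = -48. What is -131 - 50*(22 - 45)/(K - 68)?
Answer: -553583/3743 ≈ -147.90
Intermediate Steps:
K = -3/55 (K = 3/(-7 - 48) = 3/(-55) = 3*(-1/55) = -3/55 ≈ -0.054545)
-131 - 50*(22 - 45)/(K - 68) = -131 - 50*(22 - 45)/(-3/55 - 68) = -131 - (-1150)/(-3743/55) = -131 - (-1150)*(-55)/3743 = -131 - 50*1265/3743 = -131 - 63250/3743 = -553583/3743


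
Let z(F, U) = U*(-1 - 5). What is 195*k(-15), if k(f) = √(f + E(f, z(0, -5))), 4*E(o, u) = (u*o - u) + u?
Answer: 195*I*√510/2 ≈ 2201.9*I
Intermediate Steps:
z(F, U) = -6*U (z(F, U) = U*(-6) = -6*U)
E(o, u) = o*u/4 (E(o, u) = ((u*o - u) + u)/4 = ((o*u - u) + u)/4 = ((-u + o*u) + u)/4 = (o*u)/4 = o*u/4)
k(f) = √34*√f/2 (k(f) = √(f + f*(-6*(-5))/4) = √(f + (¼)*f*30) = √(f + 15*f/2) = √(17*f/2) = √34*√f/2)
195*k(-15) = 195*(√34*√(-15)/2) = 195*(√34*(I*√15)/2) = 195*(I*√510/2) = 195*I*√510/2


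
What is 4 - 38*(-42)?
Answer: 1600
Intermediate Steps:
4 - 38*(-42) = 4 + 1596 = 1600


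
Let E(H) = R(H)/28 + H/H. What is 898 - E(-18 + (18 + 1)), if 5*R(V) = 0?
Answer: 897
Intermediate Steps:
R(V) = 0 (R(V) = (1/5)*0 = 0)
E(H) = 1 (E(H) = 0/28 + H/H = 0*(1/28) + 1 = 0 + 1 = 1)
898 - E(-18 + (18 + 1)) = 898 - 1*1 = 898 - 1 = 897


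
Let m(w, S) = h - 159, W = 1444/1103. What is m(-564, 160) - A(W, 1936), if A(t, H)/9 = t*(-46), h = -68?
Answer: 347435/1103 ≈ 314.99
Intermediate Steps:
W = 1444/1103 (W = 1444*(1/1103) = 1444/1103 ≈ 1.3092)
A(t, H) = -414*t (A(t, H) = 9*(t*(-46)) = 9*(-46*t) = -414*t)
m(w, S) = -227 (m(w, S) = -68 - 159 = -227)
m(-564, 160) - A(W, 1936) = -227 - (-414)*1444/1103 = -227 - 1*(-597816/1103) = -227 + 597816/1103 = 347435/1103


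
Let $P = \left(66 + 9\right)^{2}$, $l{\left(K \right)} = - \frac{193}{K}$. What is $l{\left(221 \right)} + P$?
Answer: $\frac{1242932}{221} \approx 5624.1$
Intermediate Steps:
$P = 5625$ ($P = 75^{2} = 5625$)
$l{\left(221 \right)} + P = - \frac{193}{221} + 5625 = \frac{1242932}{221}$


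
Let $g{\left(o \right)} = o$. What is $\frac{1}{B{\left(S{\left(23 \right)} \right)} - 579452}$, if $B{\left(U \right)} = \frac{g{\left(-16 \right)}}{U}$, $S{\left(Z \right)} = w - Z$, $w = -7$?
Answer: $- \frac{15}{8691772} \approx -1.7258 \cdot 10^{-6}$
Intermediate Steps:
$S{\left(Z \right)} = -7 - Z$
$B{\left(U \right)} = - \frac{16}{U}$
$\frac{1}{B{\left(S{\left(23 \right)} \right)} - 579452} = \frac{1}{- \frac{16}{-7 - 23} - 579452} = \frac{1}{- \frac{16}{-30} - 579452} = \frac{1}{\left(-16\right) \left(- \frac{1}{30}\right) - 579452} = \frac{1}{\frac{8}{15} - 579452} = \frac{1}{- \frac{8691772}{15}} = - \frac{15}{8691772}$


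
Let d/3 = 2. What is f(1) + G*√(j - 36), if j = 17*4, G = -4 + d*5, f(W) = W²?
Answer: 1 + 104*√2 ≈ 148.08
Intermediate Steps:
d = 6 (d = 3*2 = 6)
G = 26 (G = -4 + 6*5 = -4 + 30 = 26)
j = 68
f(1) + G*√(j - 36) = 1² + 26*√(68 - 36) = 1 + 26*√32 = 1 + 26*(4*√2) = 1 + 104*√2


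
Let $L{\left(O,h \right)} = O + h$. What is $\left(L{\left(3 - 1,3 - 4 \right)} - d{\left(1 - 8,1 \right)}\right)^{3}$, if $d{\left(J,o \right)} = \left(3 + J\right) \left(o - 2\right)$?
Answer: $-27$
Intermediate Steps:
$d{\left(J,o \right)} = \left(-2 + o\right) \left(3 + J\right)$ ($d{\left(J,o \right)} = \left(3 + J\right) \left(-2 + o\right) = \left(-2 + o\right) \left(3 + J\right)$)
$\left(L{\left(3 - 1,3 - 4 \right)} - d{\left(1 - 8,1 \right)}\right)^{3} = \left(\left(\left(3 - 1\right) + \left(3 - 4\right)\right) - \left(-6 - 2 \left(1 - 8\right) + 3 \cdot 1 + \left(1 - 8\right) 1\right)\right)^{3} = \left(\left(\left(3 - 1\right) + \left(3 - 4\right)\right) - \left(-6 - 2 \left(1 - 8\right) + 3 + \left(1 - 8\right) 1\right)\right)^{3} = \left(\left(2 - 1\right) - \left(-6 - -14 + 3 - 7\right)\right)^{3} = \left(1 - \left(-6 + 14 + 3 - 7\right)\right)^{3} = \left(1 - 4\right)^{3} = \left(-3\right)^{3} = -27$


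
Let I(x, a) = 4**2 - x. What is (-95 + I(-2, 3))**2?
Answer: 5929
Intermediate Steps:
I(x, a) = 16 - x
(-95 + I(-2, 3))**2 = (-95 + (16 - 1*(-2)))**2 = (-95 + (16 + 2))**2 = (-95 + 18)**2 = (-77)**2 = 5929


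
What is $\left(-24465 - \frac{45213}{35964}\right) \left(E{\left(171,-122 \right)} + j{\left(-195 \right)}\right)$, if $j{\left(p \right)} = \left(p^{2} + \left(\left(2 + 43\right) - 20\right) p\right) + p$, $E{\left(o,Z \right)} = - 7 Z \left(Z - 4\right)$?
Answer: $\frac{7298221000553}{3996} \approx 1.8264 \cdot 10^{9}$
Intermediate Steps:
$E{\left(o,Z \right)} = - 7 Z \left(-4 + Z\right)$
$j{\left(p \right)} = p^{2} + 26 p$ ($j{\left(p \right)} = \left(p^{2} + \left(45 - 20\right) p\right) + p = \left(p^{2} + 25 p\right) + p = p^{2} + 26 p$)
$\left(-24465 - \frac{45213}{35964}\right) \left(E{\left(171,-122 \right)} + j{\left(-195 \right)}\right) = \left(-24465 - \frac{45213}{35964}\right) \left(7 \left(-122\right) \left(4 - -122\right) - 195 \left(26 - 195\right)\right) = \left(-24465 - \frac{15071}{11988}\right) \left(7 \left(-122\right) \left(4 + 122\right) - -32955\right) = \left(-24465 - \frac{15071}{11988}\right) \left(7 \left(-122\right) 126 + 32955\right) = - \frac{293301491 \left(-107604 + 32955\right)}{11988} = \left(- \frac{293301491}{11988}\right) \left(-74649\right) = \frac{7298221000553}{3996}$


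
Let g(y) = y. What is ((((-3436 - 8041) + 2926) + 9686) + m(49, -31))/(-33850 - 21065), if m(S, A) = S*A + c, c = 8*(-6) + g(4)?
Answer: 428/54915 ≈ 0.0077939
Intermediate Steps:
c = -44 (c = 8*(-6) + 4 = -48 + 4 = -44)
m(S, A) = -44 + A*S (m(S, A) = S*A - 44 = A*S - 44 = -44 + A*S)
((((-3436 - 8041) + 2926) + 9686) + m(49, -31))/(-33850 - 21065) = ((((-3436 - 8041) + 2926) + 9686) + (-44 - 31*49))/(-33850 - 21065) = (((-11477 + 2926) + 9686) + (-44 - 1519))/(-54915) = ((-8551 + 9686) - 1563)*(-1/54915) = (1135 - 1563)*(-1/54915) = -428*(-1/54915) = 428/54915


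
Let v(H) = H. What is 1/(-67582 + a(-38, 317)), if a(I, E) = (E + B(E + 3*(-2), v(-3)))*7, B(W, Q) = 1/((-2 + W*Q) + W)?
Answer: -624/40786519 ≈ -1.5299e-5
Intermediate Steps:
B(W, Q) = 1/(-2 + W + Q*W) (B(W, Q) = 1/((-2 + Q*W) + W) = 1/(-2 + W + Q*W))
a(I, E) = 7*E + 7/(10 - 2*E) (a(I, E) = (E + 1/(-2 + (E + 3*(-2)) - 3*(E + 3*(-2))))*7 = (E + 1/(-2 + (E - 6) - 3*(E - 6)))*7 = (E + 1/(-2 + (-6 + E) - 3*(-6 + E)))*7 = (E + 1/(-2 + (-6 + E) + (18 - 3*E)))*7 = (E + 1/(10 - 2*E))*7 = 7*E + 7/(10 - 2*E))
1/(-67582 + a(-38, 317)) = 1/(-67582 + 7*(-1 + 2*317*(-5 + 317))/(2*(-5 + 317))) = 1/(-67582 + (7/2)*(-1 + 2*317*312)/312) = 1/(-67582 + (7/2)*(1/312)*(-1 + 197808)) = 1/(-67582 + (7/2)*(1/312)*197807) = 1/(-67582 + 1384649/624) = 1/(-40786519/624) = -624/40786519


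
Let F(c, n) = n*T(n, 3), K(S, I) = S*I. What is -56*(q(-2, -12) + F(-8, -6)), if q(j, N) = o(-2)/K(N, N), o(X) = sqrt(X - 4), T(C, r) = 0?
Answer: -7*I*sqrt(6)/18 ≈ -0.95258*I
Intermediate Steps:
K(S, I) = I*S
o(X) = sqrt(-4 + X)
q(j, N) = I*sqrt(6)/N**2 (q(j, N) = sqrt(-4 - 2)/((N*N)) = sqrt(-6)/(N**2) = (I*sqrt(6))/N**2 = I*sqrt(6)/N**2)
F(c, n) = 0 (F(c, n) = n*0 = 0)
-56*(q(-2, -12) + F(-8, -6)) = -56*(I*sqrt(6)/(-12)**2 + 0) = -56*(I*sqrt(6)*(1/144) + 0) = -56*(I*sqrt(6)/144 + 0) = -7*I*sqrt(6)/18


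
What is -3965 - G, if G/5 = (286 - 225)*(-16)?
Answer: 915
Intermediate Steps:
G = -4880 (G = 5*((286 - 225)*(-16)) = 5*(61*(-16)) = 5*(-976) = -4880)
-3965 - G = -3965 - 1*(-4880) = -3965 + 4880 = 915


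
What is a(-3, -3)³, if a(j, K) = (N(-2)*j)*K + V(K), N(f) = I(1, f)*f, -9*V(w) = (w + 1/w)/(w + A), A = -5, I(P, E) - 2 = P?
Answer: -198869911253/1259712 ≈ -1.5787e+5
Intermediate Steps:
I(P, E) = 2 + P
V(w) = -(w + 1/w)/(9*(-5 + w)) (V(w) = -(w + 1/w)/(9*(w - 5)) = -(w + 1/w)/(9*(-5 + w)))
N(f) = 3*f (N(f) = (2 + 1)*f = 3*f)
a(j, K) = -6*K*j + (-1 - K²)/(9*K*(-5 + K)) (a(j, K) = ((3*(-2))*j)*K + (-1 - K²)/(9*K*(-5 + K)) = (-6*j)*K + (-1 - K²)/(9*K*(-5 + K)) = -6*K*j + (-1 - K²)/(9*K*(-5 + K)))
a(-3, -3)³ = ((⅑)*(-1 - 1*(-3)² - 54*(-3)*(-3)²*(-5 - 3))/(-3*(-5 - 3)))³ = ((⅑)*(-⅓)*(-1 - 1*9 - 54*(-3)*9*(-8))/(-8))³ = ((⅑)*(-⅓)*(-⅛)*(-1 - 9 - 11664))³ = ((⅑)*(-⅓)*(-⅛)*(-11674))³ = (-5837/108)³ = -198869911253/1259712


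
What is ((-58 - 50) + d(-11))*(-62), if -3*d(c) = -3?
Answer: 6634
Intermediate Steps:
d(c) = 1 (d(c) = -⅓*(-3) = 1)
((-58 - 50) + d(-11))*(-62) = ((-58 - 50) + 1)*(-62) = (-108 + 1)*(-62) = -107*(-62) = 6634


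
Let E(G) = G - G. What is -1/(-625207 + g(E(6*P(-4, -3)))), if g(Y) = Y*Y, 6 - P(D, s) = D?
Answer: 1/625207 ≈ 1.5995e-6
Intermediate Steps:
P(D, s) = 6 - D
E(G) = 0
g(Y) = Y**2
-1/(-625207 + g(E(6*P(-4, -3)))) = -1/(-625207 + 0**2) = -1/(-625207 + 0) = -1/(-625207) = -1*(-1/625207) = 1/625207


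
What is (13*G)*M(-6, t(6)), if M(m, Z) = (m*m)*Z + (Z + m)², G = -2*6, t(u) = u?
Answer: -33696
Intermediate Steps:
G = -12
M(m, Z) = (Z + m)² + Z*m² (M(m, Z) = m²*Z + (Z + m)² = Z*m² + (Z + m)² = (Z + m)² + Z*m²)
(13*G)*M(-6, t(6)) = (13*(-12))*((6 - 6)² + 6*(-6)²) = -156*(0² + 6*36) = -156*(0 + 216) = -156*216 = -33696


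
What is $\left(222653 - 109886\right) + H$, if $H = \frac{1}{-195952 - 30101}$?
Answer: $\frac{25491318650}{226053} \approx 1.1277 \cdot 10^{5}$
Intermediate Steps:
$H = - \frac{1}{226053}$ ($H = \frac{1}{-226053} = - \frac{1}{226053} \approx -4.4237 \cdot 10^{-6}$)
$\left(222653 - 109886\right) + H = \left(222653 - 109886\right) - \frac{1}{226053} = 112767 - \frac{1}{226053} = \frac{25491318650}{226053}$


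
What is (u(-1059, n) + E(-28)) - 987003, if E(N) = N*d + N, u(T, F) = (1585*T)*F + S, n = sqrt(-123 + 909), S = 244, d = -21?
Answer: -986199 - 1678515*sqrt(786) ≈ -4.8045e+7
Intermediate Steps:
n = sqrt(786) ≈ 28.036
u(T, F) = 244 + 1585*F*T (u(T, F) = (1585*T)*F + 244 = 1585*F*T + 244 = 244 + 1585*F*T)
E(N) = -20*N (E(N) = N*(-21) + N = -21*N + N = -20*N)
(u(-1059, n) + E(-28)) - 987003 = ((244 + 1585*sqrt(786)*(-1059)) - 20*(-28)) - 987003 = ((244 - 1678515*sqrt(786)) + 560) - 987003 = (804 - 1678515*sqrt(786)) - 987003 = -986199 - 1678515*sqrt(786)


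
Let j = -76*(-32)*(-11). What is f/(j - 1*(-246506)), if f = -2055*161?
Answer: -330855/219754 ≈ -1.5056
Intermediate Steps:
f = -330855
j = -26752 (j = 2432*(-11) = -26752)
f/(j - 1*(-246506)) = -330855/(-26752 - 1*(-246506)) = -330855/(-26752 + 246506) = -330855/219754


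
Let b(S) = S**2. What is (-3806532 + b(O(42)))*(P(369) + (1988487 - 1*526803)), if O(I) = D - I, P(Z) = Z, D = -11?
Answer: -5561244623319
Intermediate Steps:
O(I) = -11 - I
(-3806532 + b(O(42)))*(P(369) + (1988487 - 1*526803)) = (-3806532 + (-11 - 1*42)**2)*(369 + (1988487 - 1*526803)) = (-3806532 + (-11 - 42)**2)*(369 + (1988487 - 526803)) = (-3806532 + (-53)**2)*(369 + 1461684) = (-3806532 + 2809)*1462053 = -3803723*1462053 = -5561244623319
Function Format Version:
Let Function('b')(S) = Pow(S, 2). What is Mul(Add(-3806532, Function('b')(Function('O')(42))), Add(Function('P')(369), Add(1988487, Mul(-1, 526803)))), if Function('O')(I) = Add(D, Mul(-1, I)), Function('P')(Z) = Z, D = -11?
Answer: -5561244623319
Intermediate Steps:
Function('O')(I) = Add(-11, Mul(-1, I))
Mul(Add(-3806532, Function('b')(Function('O')(42))), Add(Function('P')(369), Add(1988487, Mul(-1, 526803)))) = Mul(Add(-3806532, Pow(Add(-11, Mul(-1, 42)), 2)), Add(369, Add(1988487, Mul(-1, 526803)))) = Mul(Add(-3806532, Pow(Add(-11, -42), 2)), Add(369, Add(1988487, -526803))) = Mul(Add(-3806532, Pow(-53, 2)), Add(369, 1461684)) = Mul(Add(-3806532, 2809), 1462053) = Mul(-3803723, 1462053) = -5561244623319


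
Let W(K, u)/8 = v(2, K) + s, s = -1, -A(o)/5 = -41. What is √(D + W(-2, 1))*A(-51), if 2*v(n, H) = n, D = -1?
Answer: 205*I ≈ 205.0*I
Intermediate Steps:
A(o) = 205 (A(o) = -5*(-41) = 205)
v(n, H) = n/2
W(K, u) = 0 (W(K, u) = 8*((½)*2 - 1) = 8*(1 - 1) = 8*0 = 0)
√(D + W(-2, 1))*A(-51) = √(-1 + 0)*205 = √(-1)*205 = I*205 = 205*I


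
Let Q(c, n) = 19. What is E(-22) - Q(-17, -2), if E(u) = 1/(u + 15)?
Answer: -134/7 ≈ -19.143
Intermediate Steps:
E(u) = 1/(15 + u)
E(-22) - Q(-17, -2) = 1/(15 - 22) - 1*19 = 1/(-7) - 19 = -⅐ - 19 = -134/7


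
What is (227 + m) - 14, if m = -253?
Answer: -40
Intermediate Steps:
(227 + m) - 14 = (227 - 253) - 14 = -26 - 14 = -40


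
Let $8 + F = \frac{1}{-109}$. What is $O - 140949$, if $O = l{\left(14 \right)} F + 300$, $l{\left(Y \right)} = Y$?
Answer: $- \frac{15342963}{109} \approx -1.4076 \cdot 10^{5}$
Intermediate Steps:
$F = - \frac{873}{109}$ ($F = -8 + \frac{1}{-109} = -8 - \frac{1}{109} = - \frac{873}{109} \approx -8.0092$)
$O = \frac{20478}{109}$ ($O = 14 \left(- \frac{873}{109}\right) + 300 = - \frac{12222}{109} + 300 = \frac{20478}{109} \approx 187.87$)
$O - 140949 = \frac{20478}{109} - 140949 = - \frac{15342963}{109}$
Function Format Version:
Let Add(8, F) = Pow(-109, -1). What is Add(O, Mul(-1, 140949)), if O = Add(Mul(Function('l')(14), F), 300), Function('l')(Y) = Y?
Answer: Rational(-15342963, 109) ≈ -1.4076e+5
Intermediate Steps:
F = Rational(-873, 109) (F = Add(-8, Pow(-109, -1)) = Add(-8, Rational(-1, 109)) = Rational(-873, 109) ≈ -8.0092)
O = Rational(20478, 109) (O = Add(Mul(14, Rational(-873, 109)), 300) = Add(Rational(-12222, 109), 300) = Rational(20478, 109) ≈ 187.87)
Add(O, Mul(-1, 140949)) = Add(Rational(20478, 109), Mul(-1, 140949)) = Add(Rational(20478, 109), -140949) = Rational(-15342963, 109)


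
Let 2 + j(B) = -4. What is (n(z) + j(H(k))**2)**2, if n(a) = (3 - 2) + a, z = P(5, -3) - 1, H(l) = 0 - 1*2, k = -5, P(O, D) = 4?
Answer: 1600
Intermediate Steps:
H(l) = -2 (H(l) = 0 - 2 = -2)
j(B) = -6 (j(B) = -2 - 4 = -6)
z = 3 (z = 4 - 1 = 3)
n(a) = 1 + a
(n(z) + j(H(k))**2)**2 = ((1 + 3) + (-6)**2)**2 = (4 + 36)**2 = 40**2 = 1600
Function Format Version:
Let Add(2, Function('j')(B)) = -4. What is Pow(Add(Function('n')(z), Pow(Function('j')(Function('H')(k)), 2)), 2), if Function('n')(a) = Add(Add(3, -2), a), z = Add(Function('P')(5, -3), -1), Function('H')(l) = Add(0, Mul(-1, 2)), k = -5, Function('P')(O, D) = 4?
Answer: 1600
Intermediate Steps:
Function('H')(l) = -2 (Function('H')(l) = Add(0, -2) = -2)
Function('j')(B) = -6 (Function('j')(B) = Add(-2, -4) = -6)
z = 3 (z = Add(4, -1) = 3)
Function('n')(a) = Add(1, a)
Pow(Add(Function('n')(z), Pow(Function('j')(Function('H')(k)), 2)), 2) = Pow(Add(Add(1, 3), Pow(-6, 2)), 2) = Pow(Add(4, 36), 2) = Pow(40, 2) = 1600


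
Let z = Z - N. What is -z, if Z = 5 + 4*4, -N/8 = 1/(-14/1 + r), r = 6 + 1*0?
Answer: -20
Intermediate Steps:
r = 6 (r = 6 + 0 = 6)
N = 1 (N = -8/(-14/1 + 6) = -8/(-14*1 + 6) = -8/(-14 + 6) = -8/(-8) = -8*(-⅛) = 1)
Z = 21 (Z = 5 + 16 = 21)
z = 20 (z = 21 - 1*1 = 21 - 1 = 20)
-z = -1*20 = -20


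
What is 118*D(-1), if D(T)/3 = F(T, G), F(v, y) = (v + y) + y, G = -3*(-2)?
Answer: 3894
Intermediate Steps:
G = 6
F(v, y) = v + 2*y
D(T) = 36 + 3*T (D(T) = 3*(T + 2*6) = 3*(T + 12) = 3*(12 + T) = 36 + 3*T)
118*D(-1) = 118*(36 + 3*(-1)) = 118*(36 - 3) = 118*33 = 3894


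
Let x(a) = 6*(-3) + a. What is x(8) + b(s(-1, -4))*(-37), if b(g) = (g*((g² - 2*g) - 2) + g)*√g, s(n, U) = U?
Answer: -10 + 6808*I ≈ -10.0 + 6808.0*I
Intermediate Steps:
x(a) = -18 + a
b(g) = √g*(g + g*(-2 + g² - 2*g)) (b(g) = (g*(-2 + g² - 2*g) + g)*√g = (g + g*(-2 + g² - 2*g))*√g = √g*(g + g*(-2 + g² - 2*g)))
x(8) + b(s(-1, -4))*(-37) = (-18 + 8) + ((-4)^(3/2)*(-1 + (-4)² - 2*(-4)))*(-37) = -10 + ((-8*I)*(-1 + 16 + 8))*(-37) = -10 + (-8*I*23)*(-37) = -10 - 184*I*(-37) = -10 + 6808*I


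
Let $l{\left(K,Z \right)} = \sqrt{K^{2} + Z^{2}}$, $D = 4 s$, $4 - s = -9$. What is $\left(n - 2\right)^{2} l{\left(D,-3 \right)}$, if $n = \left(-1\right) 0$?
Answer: $4 \sqrt{2713} \approx 208.35$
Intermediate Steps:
$s = 13$ ($s = 4 - -9 = 4 + 9 = 13$)
$D = 52$ ($D = 4 \cdot 13 = 52$)
$n = 0$
$\left(n - 2\right)^{2} l{\left(D,-3 \right)} = \left(0 - 2\right)^{2} \sqrt{52^{2} + \left(-3\right)^{2}} = \left(0 - 2\right)^{2} \sqrt{2704 + 9} = \left(-2\right)^{2} \sqrt{2713} = 4 \sqrt{2713}$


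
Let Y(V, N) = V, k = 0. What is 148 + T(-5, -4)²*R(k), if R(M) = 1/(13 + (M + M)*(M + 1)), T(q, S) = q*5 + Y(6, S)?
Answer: 2285/13 ≈ 175.77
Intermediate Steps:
T(q, S) = 6 + 5*q (T(q, S) = q*5 + 6 = 5*q + 6 = 6 + 5*q)
R(M) = 1/(13 + 2*M*(1 + M)) (R(M) = 1/(13 + (2*M)*(1 + M)) = 1/(13 + 2*M*(1 + M)))
148 + T(-5, -4)²*R(k) = 148 + (6 + 5*(-5))²/(13 + 2*0 + 2*0²) = 148 + (6 - 25)²/(13 + 0 + 2*0) = 148 + (-19)²/(13 + 0 + 0) = 148 + 361/13 = 2285/13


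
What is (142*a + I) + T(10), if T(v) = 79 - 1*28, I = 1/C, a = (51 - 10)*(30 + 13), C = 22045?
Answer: 5520001866/22045 ≈ 2.5040e+5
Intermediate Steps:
a = 1763 (a = 41*43 = 1763)
I = 1/22045 ≈ 4.5362e-5
T(v) = 51 (T(v) = 79 - 28 = 51)
(142*a + I) + T(10) = (142*1763 + 1/22045) + 51 = (250346 + 1/22045) + 51 = 5518877571/22045 + 51 = 5520001866/22045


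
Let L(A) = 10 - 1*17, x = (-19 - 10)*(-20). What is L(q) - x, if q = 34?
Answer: -587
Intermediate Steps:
x = 580 (x = -29*(-20) = 580)
L(A) = -7 (L(A) = 10 - 17 = -7)
L(q) - x = -7 - 1*580 = -7 - 580 = -587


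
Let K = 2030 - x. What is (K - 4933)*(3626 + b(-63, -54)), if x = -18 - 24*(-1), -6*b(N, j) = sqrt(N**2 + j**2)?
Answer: -10548034 + 8727*sqrt(85)/2 ≈ -1.0508e+7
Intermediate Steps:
b(N, j) = -sqrt(N**2 + j**2)/6
x = 6 (x = -18 + 24 = 6)
K = 2024 (K = 2030 - 1*6 = 2030 - 6 = 2024)
(K - 4933)*(3626 + b(-63, -54)) = (2024 - 4933)*(3626 - sqrt((-63)**2 + (-54)**2)/6) = -2909*(3626 - sqrt(3969 + 2916)/6) = -2909*(3626 - 3*sqrt(85)/2) = -10548034 + 8727*sqrt(85)/2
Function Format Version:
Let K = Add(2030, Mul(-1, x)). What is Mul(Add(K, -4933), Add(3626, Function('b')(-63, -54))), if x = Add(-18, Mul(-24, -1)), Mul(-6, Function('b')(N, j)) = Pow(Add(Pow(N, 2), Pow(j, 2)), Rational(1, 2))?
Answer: Add(-10548034, Mul(Rational(8727, 2), Pow(85, Rational(1, 2)))) ≈ -1.0508e+7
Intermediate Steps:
Function('b')(N, j) = Mul(Rational(-1, 6), Pow(Add(Pow(N, 2), Pow(j, 2)), Rational(1, 2)))
x = 6 (x = Add(-18, 24) = 6)
K = 2024 (K = Add(2030, Mul(-1, 6)) = Add(2030, -6) = 2024)
Mul(Add(K, -4933), Add(3626, Function('b')(-63, -54))) = Mul(Add(2024, -4933), Add(3626, Mul(Rational(-1, 6), Pow(Add(Pow(-63, 2), Pow(-54, 2)), Rational(1, 2))))) = Mul(-2909, Add(3626, Mul(Rational(-1, 6), Pow(Add(3969, 2916), Rational(1, 2))))) = Mul(-2909, Add(3626, Mul(Rational(-1, 6), Pow(6885, Rational(1, 2))))) = Mul(-2909, Add(3626, Mul(Rational(-1, 6), Mul(9, Pow(85, Rational(1, 2)))))) = Mul(-2909, Add(3626, Mul(Rational(-3, 2), Pow(85, Rational(1, 2))))) = Add(-10548034, Mul(Rational(8727, 2), Pow(85, Rational(1, 2))))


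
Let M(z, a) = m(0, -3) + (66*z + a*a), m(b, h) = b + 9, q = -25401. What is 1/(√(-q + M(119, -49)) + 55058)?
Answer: 55058/3031347699 - √35665/3031347699 ≈ 1.8101e-5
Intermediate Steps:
m(b, h) = 9 + b
M(z, a) = 9 + a² + 66*z (M(z, a) = (9 + 0) + (66*z + a*a) = 9 + (66*z + a²) = 9 + (a² + 66*z) = 9 + a² + 66*z)
1/(√(-q + M(119, -49)) + 55058) = 1/(√(-1*(-25401) + (9 + (-49)² + 66*119)) + 55058) = 1/(√(25401 + (9 + 2401 + 7854)) + 55058) = 1/(√(25401 + 10264) + 55058) = 1/(√35665 + 55058) = 1/(55058 + √35665)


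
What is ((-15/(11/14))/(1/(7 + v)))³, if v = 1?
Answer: -4741632000/1331 ≈ -3.5625e+6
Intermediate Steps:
((-15/(11/14))/(1/(7 + v)))³ = ((-15/(11/14))/(1/(7 + 1)))³ = ((-15/(11*(1/14)))/(1/8))³ = ((-15/11/14)/(⅛))³ = (-15*14/11*8)³ = (-210/11*8)³ = (-1680/11)³ = -4741632000/1331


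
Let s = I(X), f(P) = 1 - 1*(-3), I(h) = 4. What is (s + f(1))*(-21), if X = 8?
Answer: -168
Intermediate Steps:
f(P) = 4 (f(P) = 1 + 3 = 4)
s = 4
(s + f(1))*(-21) = (4 + 4)*(-21) = 8*(-21) = -168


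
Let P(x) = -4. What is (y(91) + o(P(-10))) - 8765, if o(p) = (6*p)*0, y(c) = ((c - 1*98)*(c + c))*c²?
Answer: -10558759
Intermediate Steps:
y(c) = 2*c³*(-98 + c) (y(c) = ((c - 98)*(2*c))*c² = ((-98 + c)*(2*c))*c² = (2*c*(-98 + c))*c² = 2*c³*(-98 + c))
o(p) = 0
(y(91) + o(P(-10))) - 8765 = (2*91³*(-98 + 91) + 0) - 8765 = (2*753571*(-7) + 0) - 8765 = (-10549994 + 0) - 8765 = -10549994 - 8765 = -10558759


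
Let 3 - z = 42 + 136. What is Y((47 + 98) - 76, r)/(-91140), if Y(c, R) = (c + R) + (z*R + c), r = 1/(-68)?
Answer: -1593/1032920 ≈ -0.0015422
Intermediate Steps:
r = -1/68 ≈ -0.014706
z = -175 (z = 3 - (42 + 136) = 3 - 1*178 = 3 - 178 = -175)
Y(c, R) = -174*R + 2*c (Y(c, R) = (c + R) + (-175*R + c) = (R + c) + (c - 175*R) = -174*R + 2*c)
Y((47 + 98) - 76, r)/(-91140) = (-174*(-1/68) + 2*((47 + 98) - 76))/(-91140) = (87/34 + 2*(145 - 76))*(-1/91140) = (87/34 + 2*69)*(-1/91140) = (87/34 + 138)*(-1/91140) = (4779/34)*(-1/91140) = -1593/1032920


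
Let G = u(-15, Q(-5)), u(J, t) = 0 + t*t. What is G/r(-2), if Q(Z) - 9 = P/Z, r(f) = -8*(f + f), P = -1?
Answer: 529/200 ≈ 2.6450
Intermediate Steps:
r(f) = -16*f
Q(Z) = 9 - 1/Z
u(J, t) = t² (u(J, t) = 0 + t² = t²)
G = 2116/25 (G = (9 - 1/(-5))² = (9 - 1*(-⅕))² = (9 + ⅕)² = (46/5)² = 2116/25 ≈ 84.640)
G/r(-2) = 2116/(25*((-16*(-2)))) = (2116/25)/32 = (2116/25)*(1/32) = 529/200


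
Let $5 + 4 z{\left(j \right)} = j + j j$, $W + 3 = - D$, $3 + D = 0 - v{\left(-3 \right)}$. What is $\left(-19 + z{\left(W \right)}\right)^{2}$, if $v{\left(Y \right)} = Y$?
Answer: $\frac{5625}{16} \approx 351.56$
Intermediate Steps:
$D = 0$ ($D = -3 + \left(0 - -3\right) = -3 + \left(0 + 3\right) = -3 + 3 = 0$)
$W = -3$ ($W = -3 - 0 = -3 + 0 = -3$)
$z{\left(j \right)} = - \frac{5}{4} + \frac{j}{4} + \frac{j^{2}}{4}$ ($z{\left(j \right)} = - \frac{5}{4} + \frac{j + j j}{4} = - \frac{5}{4} + \frac{j + j^{2}}{4} = - \frac{5}{4} + \left(\frac{j}{4} + \frac{j^{2}}{4}\right) = - \frac{5}{4} + \frac{j}{4} + \frac{j^{2}}{4}$)
$\left(-19 + z{\left(W \right)}\right)^{2} = \left(-19 + \left(- \frac{5}{4} + \frac{1}{4} \left(-3\right) + \frac{\left(-3\right)^{2}}{4}\right)\right)^{2} = \left(-19 - - \frac{1}{4}\right)^{2} = \left(-19 + \frac{1}{4}\right)^{2} = \left(- \frac{75}{4}\right)^{2} = \frac{5625}{16}$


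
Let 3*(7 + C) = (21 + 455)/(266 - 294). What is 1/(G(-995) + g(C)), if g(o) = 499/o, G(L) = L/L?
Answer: -38/1459 ≈ -0.026045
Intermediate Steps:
G(L) = 1
C = -38/3 (C = -7 + ((21 + 455)/(266 - 294))/3 = -7 + (476/(-28))/3 = -7 + (476*(-1/28))/3 = -7 + (⅓)*(-17) = -7 - 17/3 = -38/3 ≈ -12.667)
1/(G(-995) + g(C)) = 1/(1 + 499/(-38/3)) = 1/(1 + 499*(-3/38)) = 1/(1 - 1497/38) = 1/(-1459/38) = -38/1459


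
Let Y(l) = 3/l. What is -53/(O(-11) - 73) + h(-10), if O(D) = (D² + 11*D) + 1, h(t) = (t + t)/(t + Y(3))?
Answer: 71/24 ≈ 2.9583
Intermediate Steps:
h(t) = 2*t/(1 + t) (h(t) = (t + t)/(t + 3/3) = (2*t)/(t + 3*(⅓)) = (2*t)/(t + 1) = (2*t)/(1 + t) = 2*t/(1 + t))
O(D) = 1 + D² + 11*D
-53/(O(-11) - 73) + h(-10) = -53/((1 + (-11)² + 11*(-11)) - 73) + 2*(-10)/(1 - 10) = -53/((1 + 121 - 121) - 73) + 2*(-10)/(-9) = -53/(1 - 73) + 2*(-10)*(-⅑) = -53/(-72) + 20/9 = -1/72*(-53) + 20/9 = 53/72 + 20/9 = 71/24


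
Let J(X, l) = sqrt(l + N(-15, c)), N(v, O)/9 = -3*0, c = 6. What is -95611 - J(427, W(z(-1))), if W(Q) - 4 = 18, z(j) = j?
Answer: -95611 - sqrt(22) ≈ -95616.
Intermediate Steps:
N(v, O) = 0 (N(v, O) = 9*(-3*0) = 9*0 = 0)
W(Q) = 22 (W(Q) = 4 + 18 = 22)
J(X, l) = sqrt(l) (J(X, l) = sqrt(l + 0) = sqrt(l))
-95611 - J(427, W(z(-1))) = -95611 - sqrt(22)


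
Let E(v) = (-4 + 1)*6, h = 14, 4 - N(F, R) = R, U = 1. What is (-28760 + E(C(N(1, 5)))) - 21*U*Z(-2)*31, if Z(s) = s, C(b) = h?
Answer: -27476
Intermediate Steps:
N(F, R) = 4 - R
C(b) = 14
E(v) = -18 (E(v) = -3*6 = -18)
(-28760 + E(C(N(1, 5)))) - 21*U*Z(-2)*31 = (-28760 - 18) - 21*(-2)*31 = -28778 - 21*(-2)*31 = -28778 + 42*31 = -28778 + 1302 = -27476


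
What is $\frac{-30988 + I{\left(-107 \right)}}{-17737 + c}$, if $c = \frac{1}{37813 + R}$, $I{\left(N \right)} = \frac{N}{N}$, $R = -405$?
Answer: $\frac{128795744}{73722855} \approx 1.747$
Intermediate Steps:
$I{\left(N \right)} = 1$
$c = \frac{1}{37408}$ ($c = \frac{1}{37813 - 405} = \frac{1}{37408} \approx 2.6732 \cdot 10^{-5}$)
$\frac{-30988 + I{\left(-107 \right)}}{-17737 + c} = \frac{-30988 + 1}{-17737 + \frac{1}{37408}} = - \frac{30987}{- \frac{663505695}{37408}} = \left(-30987\right) \left(- \frac{37408}{663505695}\right) = \frac{128795744}{73722855}$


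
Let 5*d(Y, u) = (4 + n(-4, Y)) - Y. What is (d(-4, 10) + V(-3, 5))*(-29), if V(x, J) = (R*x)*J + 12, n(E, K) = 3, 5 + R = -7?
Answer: -28159/5 ≈ -5631.8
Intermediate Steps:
R = -12 (R = -5 - 7 = -12)
V(x, J) = 12 - 12*J*x (V(x, J) = (-12*x)*J + 12 = -12*J*x + 12 = 12 - 12*J*x)
d(Y, u) = 7/5 - Y/5 (d(Y, u) = ((4 + 3) - Y)/5 = (7 - Y)/5 = 7/5 - Y/5)
(d(-4, 10) + V(-3, 5))*(-29) = ((7/5 - ⅕*(-4)) + (12 - 12*5*(-3)))*(-29) = ((7/5 + ⅘) + (12 + 180))*(-29) = (11/5 + 192)*(-29) = (971/5)*(-29) = -28159/5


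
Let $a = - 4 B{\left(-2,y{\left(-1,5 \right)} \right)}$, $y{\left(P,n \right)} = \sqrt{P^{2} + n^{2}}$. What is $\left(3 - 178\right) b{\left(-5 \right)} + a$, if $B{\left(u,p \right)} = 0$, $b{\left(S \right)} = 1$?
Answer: $-175$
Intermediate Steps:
$a = 0$ ($a = \left(-4\right) 0 = 0$)
$\left(3 - 178\right) b{\left(-5 \right)} + a = \left(3 - 178\right) 1 + 0 = \left(-175\right) 1 + 0 = -175 + 0 = -175$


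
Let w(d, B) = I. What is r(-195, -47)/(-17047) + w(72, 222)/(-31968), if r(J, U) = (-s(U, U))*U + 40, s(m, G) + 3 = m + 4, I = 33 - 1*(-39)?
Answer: 925121/7568868 ≈ 0.12223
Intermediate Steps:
I = 72 (I = 33 + 39 = 72)
s(m, G) = 1 + m (s(m, G) = -3 + (m + 4) = -3 + (4 + m) = 1 + m)
w(d, B) = 72
r(J, U) = 40 + U*(-1 - U) (r(J, U) = (-(1 + U))*U + 40 = (-1 - U)*U + 40 = U*(-1 - U) + 40 = 40 + U*(-1 - U))
r(-195, -47)/(-17047) + w(72, 222)/(-31968) = (40 - 1*(-47)*(1 - 47))/(-17047) + 72/(-31968) = (40 - 1*(-47)*(-46))*(-1/17047) + 72*(-1/31968) = (40 - 2162)*(-1/17047) - 1/444 = -2122*(-1/17047) - 1/444 = 2122/17047 - 1/444 = 925121/7568868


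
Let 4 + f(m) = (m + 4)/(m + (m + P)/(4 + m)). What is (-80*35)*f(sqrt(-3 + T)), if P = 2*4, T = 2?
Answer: 211400/37 + 26600*I/37 ≈ 5713.5 + 718.92*I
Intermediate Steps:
P = 8
f(m) = -4 + (4 + m)/(m + (8 + m)/(4 + m)) (f(m) = -4 + (m + 4)/(m + (m + 8)/(4 + m)) = -4 + (4 + m)/(m + (8 + m)/(4 + m)))
(-80*35)*f(sqrt(-3 + T)) = (-80*35)*((-16 - 12*sqrt(-3 + 2) - 3*(sqrt(-3 + 2))**2)/(8 + (sqrt(-3 + 2))**2 + 5*sqrt(-3 + 2))) = -2800*(-16 - 12*I - 3*(sqrt(-1))**2)/(8 + (sqrt(-1))**2 + 5*sqrt(-1)) = -2800*(-16 - 12*I - 3*I**2)/(8 + I**2 + 5*I) = -2800*(-16 - 12*I - 3*(-1))/(8 - 1 + 5*I) = -2800*(-16 - 12*I + 3)/(7 + 5*I) = -2800*(7 - 5*I)/74*(-13 - 12*I) = -1400*(-13 - 12*I)*(7 - 5*I)/37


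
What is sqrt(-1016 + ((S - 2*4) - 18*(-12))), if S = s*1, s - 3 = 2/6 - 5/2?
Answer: I*sqrt(29058)/6 ≈ 28.411*I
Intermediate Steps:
s = 5/6 (s = 3 + (2/6 - 5/2) = 3 + (2*(1/6) - 5*1/2) = 3 + (1/3 - 5/2) = 3 - 13/6 = 5/6 ≈ 0.83333)
S = 5/6 (S = (5/6)*1 = 5/6 ≈ 0.83333)
sqrt(-1016 + ((S - 2*4) - 18*(-12))) = sqrt(-1016 + ((5/6 - 2*4) - 18*(-12))) = sqrt(-1016 + ((5/6 - 8) + 216)) = sqrt(-1016 + (-43/6 + 216)) = sqrt(-1016 + 1253/6) = sqrt(-4843/6) = I*sqrt(29058)/6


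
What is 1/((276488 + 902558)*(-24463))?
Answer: -1/28843002298 ≈ -3.4670e-11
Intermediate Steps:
1/((276488 + 902558)*(-24463)) = -1/24463/1179046 = (1/1179046)*(-1/24463) = -1/28843002298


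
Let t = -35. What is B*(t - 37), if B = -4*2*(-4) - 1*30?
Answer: -144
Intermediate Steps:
B = 2 (B = -8*(-4) - 30 = 32 - 30 = 2)
B*(t - 37) = 2*(-35 - 37) = 2*(-72) = -144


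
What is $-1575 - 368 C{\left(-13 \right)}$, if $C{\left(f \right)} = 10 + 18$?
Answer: $-11879$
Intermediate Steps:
$C{\left(f \right)} = 28$
$-1575 - 368 C{\left(-13 \right)} = -1575 - 10304 = -11879$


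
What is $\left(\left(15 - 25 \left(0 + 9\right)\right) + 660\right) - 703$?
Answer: $-253$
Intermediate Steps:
$\left(\left(15 - 25 \left(0 + 9\right)\right) + 660\right) - 703 = \left(\left(15 - 225\right) + 660\right) - 703 = \left(-210 + 660\right) - 703 = 450 - 703 = -253$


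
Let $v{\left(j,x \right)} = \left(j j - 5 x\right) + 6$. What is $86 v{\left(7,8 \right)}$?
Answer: $1290$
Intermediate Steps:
$v{\left(j,x \right)} = 6 + j^{2} - 5 x$ ($v{\left(j,x \right)} = \left(j^{2} - 5 x\right) + 6 = 6 + j^{2} - 5 x$)
$86 v{\left(7,8 \right)} = 86 \left(6 + 7^{2} - 40\right) = 86 \left(6 + 49 - 40\right) = 86 \cdot 15 = 1290$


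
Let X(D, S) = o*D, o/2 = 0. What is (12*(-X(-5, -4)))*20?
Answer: 0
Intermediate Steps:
o = 0 (o = 2*0 = 0)
X(D, S) = 0 (X(D, S) = 0*D = 0)
(12*(-X(-5, -4)))*20 = (12*(-1*0))*20 = (12*0)*20 = 0*20 = 0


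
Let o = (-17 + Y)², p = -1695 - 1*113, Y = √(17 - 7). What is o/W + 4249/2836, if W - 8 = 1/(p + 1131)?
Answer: 597079963/15356940 - 23018*√10/5415 ≈ 25.438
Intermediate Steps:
Y = √10 ≈ 3.1623
p = -1808 (p = -1695 - 113 = -1808)
W = 5415/677 (W = 8 + 1/(-1808 + 1131) = 8 + 1/(-677) = 8 - 1/677 = 5415/677 ≈ 7.9985)
o = (-17 + √10)² ≈ 191.48
o/W + 4249/2836 = (17 - √10)²/(5415/677) + 4249/2836 = (17 - √10)²*(677/5415) + 4249*(1/2836) = 677*(17 - √10)²/5415 + 4249/2836 = 4249/2836 + 677*(17 - √10)²/5415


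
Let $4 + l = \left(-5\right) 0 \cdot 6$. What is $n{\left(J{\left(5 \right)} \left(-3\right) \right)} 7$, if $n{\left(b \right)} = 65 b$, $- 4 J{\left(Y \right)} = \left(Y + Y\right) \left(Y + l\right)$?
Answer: $\frac{6825}{2} \approx 3412.5$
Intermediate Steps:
$l = -4$ ($l = -4 + \left(-5\right) 0 \cdot 6 = -4 + 0 \cdot 6 = -4 + 0 = -4$)
$J{\left(Y \right)} = - \frac{Y \left(-4 + Y\right)}{2}$ ($J{\left(Y \right)} = - \frac{\left(Y + Y\right) \left(Y - 4\right)}{4} = - \frac{2 Y \left(-4 + Y\right)}{4} = - \frac{Y \left(-4 + Y\right)}{2}$)
$n{\left(J{\left(5 \right)} \left(-3\right) \right)} 7 = 65 \cdot \frac{1}{2} \cdot 5 \left(4 - 5\right) \left(-3\right) 7 = 65 \cdot \frac{1}{2} \cdot 5 \left(-1\right) \left(-3\right) 7 = 65 \left(\left(- \frac{5}{2}\right) \left(-3\right)\right) 7 = 65 \cdot \frac{15}{2} \cdot 7 = \frac{975}{2} \cdot 7 = \frac{6825}{2}$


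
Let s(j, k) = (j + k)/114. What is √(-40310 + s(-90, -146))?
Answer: 2*I*√32743479/57 ≈ 200.78*I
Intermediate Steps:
s(j, k) = j/114 + k/114 (s(j, k) = (j + k)*(1/114) = j/114 + k/114)
√(-40310 + s(-90, -146)) = √(-40310 + ((1/114)*(-90) + (1/114)*(-146))) = √(-40310 + (-15/19 - 73/57)) = √(-40310 - 118/57) = √(-2297788/57) = 2*I*√32743479/57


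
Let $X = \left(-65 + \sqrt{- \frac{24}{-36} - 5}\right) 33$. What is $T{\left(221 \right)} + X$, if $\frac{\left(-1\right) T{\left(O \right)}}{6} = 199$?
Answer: $-3339 + 11 i \sqrt{39} \approx -3339.0 + 68.695 i$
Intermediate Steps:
$T{\left(O \right)} = -1194$ ($T{\left(O \right)} = \left(-6\right) 199 = -1194$)
$X = -2145 + 11 i \sqrt{39}$ ($X = \left(-65 + \sqrt{\left(-24\right) \left(- \frac{1}{36}\right) - 5}\right) 33 = \left(-65 + \sqrt{\frac{2}{3} - 5}\right) 33 = \left(-65 + \sqrt{- \frac{13}{3}}\right) 33 = \left(-65 + \frac{i \sqrt{39}}{3}\right) 33 = -2145 + 11 i \sqrt{39} \approx -2145.0 + 68.695 i$)
$T{\left(221 \right)} + X = -1194 - \left(2145 - 11 i \sqrt{39}\right) = -3339 + 11 i \sqrt{39}$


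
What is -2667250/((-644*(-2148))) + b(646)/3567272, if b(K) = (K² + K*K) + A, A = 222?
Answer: -522496417847/308415635304 ≈ -1.6941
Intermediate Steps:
b(K) = 222 + 2*K² (b(K) = (K² + K*K) + 222 = (K² + K²) + 222 = 2*K² + 222 = 222 + 2*K²)
-2667250/((-644*(-2148))) + b(646)/3567272 = -2667250/((-644*(-2148))) + (222 + 2*646²)/3567272 = -2667250/1383312 + (222 + 2*417316)*(1/3567272) = -2667250*1/1383312 + (222 + 834632)*(1/3567272) = -1333625/691656 + 834854*(1/3567272) = -1333625/691656 + 417427/1783636 = -522496417847/308415635304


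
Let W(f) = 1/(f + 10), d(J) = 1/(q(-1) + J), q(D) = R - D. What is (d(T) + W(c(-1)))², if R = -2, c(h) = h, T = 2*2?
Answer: 16/81 ≈ 0.19753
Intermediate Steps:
T = 4
q(D) = -2 - D
d(J) = 1/(-1 + J) (d(J) = 1/((-2 - 1*(-1)) + J) = 1/((-2 + 1) + J) = 1/(-1 + J))
W(f) = 1/(10 + f)
(d(T) + W(c(-1)))² = (1/(-1 + 4) + 1/(10 - 1))² = (1/3 + 1/9)² = (⅓ + ⅑)² = (4/9)² = 16/81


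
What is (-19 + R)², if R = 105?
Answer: 7396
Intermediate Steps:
(-19 + R)² = (-19 + 105)² = 86² = 7396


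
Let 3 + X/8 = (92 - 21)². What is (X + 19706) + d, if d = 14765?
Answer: 74775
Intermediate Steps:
X = 40304 (X = -24 + 8*(92 - 21)² = -24 + 8*71² = -24 + 8*5041 = -24 + 40328 = 40304)
(X + 19706) + d = (40304 + 19706) + 14765 = 60010 + 14765 = 74775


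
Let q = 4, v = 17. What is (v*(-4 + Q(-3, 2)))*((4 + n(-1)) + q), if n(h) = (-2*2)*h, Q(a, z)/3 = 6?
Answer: 2856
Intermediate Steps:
Q(a, z) = 18 (Q(a, z) = 3*6 = 18)
n(h) = -4*h
(v*(-4 + Q(-3, 2)))*((4 + n(-1)) + q) = (17*(-4 + 18))*((4 - 4*(-1)) + 4) = (17*14)*((4 + 4) + 4) = 238*(8 + 4) = 238*12 = 2856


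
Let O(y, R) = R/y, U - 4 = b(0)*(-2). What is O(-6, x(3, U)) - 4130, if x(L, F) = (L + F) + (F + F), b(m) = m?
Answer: -8265/2 ≈ -4132.5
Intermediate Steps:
U = 4 (U = 4 + 0*(-2) = 4 + 0 = 4)
x(L, F) = L + 3*F (x(L, F) = (F + L) + 2*F = L + 3*F)
O(-6, x(3, U)) - 4130 = (3 + 3*4)/(-6) - 4130 = (3 + 12)*(-⅙) - 4130 = 15*(-⅙) - 4130 = -5/2 - 4130 = -8265/2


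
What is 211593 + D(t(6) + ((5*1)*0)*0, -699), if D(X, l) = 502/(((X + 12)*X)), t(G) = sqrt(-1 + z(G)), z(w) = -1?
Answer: 15446038/73 - 1506*I*sqrt(2)/73 ≈ 2.1159e+5 - 29.175*I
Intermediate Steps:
t(G) = I*sqrt(2) (t(G) = sqrt(-1 - 1) = sqrt(-2) = I*sqrt(2))
D(X, l) = 502/(X*(12 + X)) (D(X, l) = 502/(((12 + X)*X)) = 502/((X*(12 + X))) = 502*(1/(X*(12 + X))) = 502/(X*(12 + X)))
211593 + D(t(6) + ((5*1)*0)*0, -699) = 211593 + 502/((I*sqrt(2) + ((5*1)*0)*0)*(12 + (I*sqrt(2) + ((5*1)*0)*0))) = 211593 + 502/((I*sqrt(2) + (5*0)*0)*(12 + (I*sqrt(2) + (5*0)*0))) = 211593 + 502/((I*sqrt(2) + 0*0)*(12 + (I*sqrt(2) + 0*0))) = 211593 + 502/((I*sqrt(2) + 0)*(12 + (I*sqrt(2) + 0))) = 211593 + 502/(((I*sqrt(2)))*(12 + I*sqrt(2))) = 211593 + 502*(-I*sqrt(2)/2)/(12 + I*sqrt(2)) = 211593 - 251*I*sqrt(2)/(12 + I*sqrt(2))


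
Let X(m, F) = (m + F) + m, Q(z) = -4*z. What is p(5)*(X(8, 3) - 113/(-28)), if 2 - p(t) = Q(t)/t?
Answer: 1935/14 ≈ 138.21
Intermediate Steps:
X(m, F) = F + 2*m (X(m, F) = (F + m) + m = F + 2*m)
p(t) = 6 (p(t) = 2 - (-4*t)/t = 2 - 1*(-4) = 2 + 4 = 6)
p(5)*(X(8, 3) - 113/(-28)) = 6*((3 + 2*8) - 113/(-28)) = 6*((3 + 16) - 113*(-1/28)) = 6*(19 + 113/28) = 6*(645/28) = 1935/14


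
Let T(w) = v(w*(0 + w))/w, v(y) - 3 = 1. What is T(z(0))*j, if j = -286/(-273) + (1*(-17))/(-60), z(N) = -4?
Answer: -559/420 ≈ -1.3310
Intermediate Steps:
v(y) = 4 (v(y) = 3 + 1 = 4)
T(w) = 4/w
j = 559/420 (j = -286*(-1/273) - 17*(-1/60) = 22/21 + 17/60 = 559/420 ≈ 1.3310)
T(z(0))*j = (4/(-4))*(559/420) = (4*(-1/4))*(559/420) = -1*559/420 = -559/420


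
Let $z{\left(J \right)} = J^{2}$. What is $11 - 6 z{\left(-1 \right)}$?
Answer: $5$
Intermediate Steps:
$11 - 6 z{\left(-1 \right)} = 11 - 6 \left(-1\right)^{2} = 11 - 6 = 5$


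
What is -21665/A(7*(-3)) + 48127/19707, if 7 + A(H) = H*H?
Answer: -58009291/1221834 ≈ -47.477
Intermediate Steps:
A(H) = -7 + H**2 (A(H) = -7 + H*H = -7 + H**2)
-21665/A(7*(-3)) + 48127/19707 = -21665/(-7 + (7*(-3))**2) + 48127/19707 = -21665/(-7 + (-21)**2) + 48127*(1/19707) = -21665/(-7 + 441) + 48127/19707 = -21665/434 + 48127/19707 = -21665*1/434 + 48127/19707 = -3095/62 + 48127/19707 = -58009291/1221834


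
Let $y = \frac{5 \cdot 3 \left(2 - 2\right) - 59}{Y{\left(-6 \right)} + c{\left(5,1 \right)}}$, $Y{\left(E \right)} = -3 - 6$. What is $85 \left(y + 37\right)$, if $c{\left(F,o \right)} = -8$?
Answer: $3440$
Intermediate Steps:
$Y{\left(E \right)} = -9$ ($Y{\left(E \right)} = -3 - 6 = -9$)
$y = \frac{59}{17}$ ($y = \frac{5 \cdot 3 \left(2 - 2\right) - 59}{-9 - 8} = \frac{15 \left(2 - 2\right) - 59}{-17} = \left(15 \cdot 0 - 59\right) \left(- \frac{1}{17}\right) = \left(0 - 59\right) \left(- \frac{1}{17}\right) = \left(-59\right) \left(- \frac{1}{17}\right) = \frac{59}{17} \approx 3.4706$)
$85 \left(y + 37\right) = 85 \left(\frac{59}{17} + 37\right) = 85 \cdot \frac{688}{17} = 3440$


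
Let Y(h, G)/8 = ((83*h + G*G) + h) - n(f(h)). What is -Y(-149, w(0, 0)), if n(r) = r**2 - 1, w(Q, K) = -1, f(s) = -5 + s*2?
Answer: 834584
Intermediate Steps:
f(s) = -5 + 2*s
n(r) = -1 + r**2
Y(h, G) = 8 - 8*(-5 + 2*h)**2 + 8*G**2 + 672*h (Y(h, G) = 8*(((83*h + G*G) + h) - (-1 + (-5 + 2*h)**2)) = 8*(((83*h + G**2) + h) + (1 - (-5 + 2*h)**2)) = 8*(((G**2 + 83*h) + h) + (1 - (-5 + 2*h)**2)) = 8*((G**2 + 84*h) + (1 - (-5 + 2*h)**2)) = 8*(1 + G**2 - (-5 + 2*h)**2 + 84*h) = 8 - 8*(-5 + 2*h)**2 + 8*G**2 + 672*h)
-Y(-149, w(0, 0)) = -(-192 - 32*(-149)**2 + 8*(-1)**2 + 832*(-149)) = -(-192 - 32*22201 + 8*1 - 123968) = -(-192 - 710432 + 8 - 123968) = -1*(-834584) = 834584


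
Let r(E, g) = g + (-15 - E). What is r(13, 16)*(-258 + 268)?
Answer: -120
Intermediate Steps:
r(E, g) = -15 + g - E
r(13, 16)*(-258 + 268) = (-15 + 16 - 1*13)*(-258 + 268) = (-15 + 16 - 13)*10 = -12*10 = -120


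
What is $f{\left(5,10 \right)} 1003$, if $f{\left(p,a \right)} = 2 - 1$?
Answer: $1003$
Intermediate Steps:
$f{\left(p,a \right)} = 1$
$f{\left(5,10 \right)} 1003 = 1 \cdot 1003 = 1003$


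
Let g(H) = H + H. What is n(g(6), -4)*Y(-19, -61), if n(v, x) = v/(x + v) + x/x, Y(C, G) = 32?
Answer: 80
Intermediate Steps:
g(H) = 2*H
n(v, x) = 1 + v/(v + x) (n(v, x) = v/(v + x) + 1 = 1 + v/(v + x))
n(g(6), -4)*Y(-19, -61) = ((-4 + 2*(2*6))/(2*6 - 4))*32 = ((-4 + 2*12)/(12 - 4))*32 = ((-4 + 24)/8)*32 = ((⅛)*20)*32 = (5/2)*32 = 80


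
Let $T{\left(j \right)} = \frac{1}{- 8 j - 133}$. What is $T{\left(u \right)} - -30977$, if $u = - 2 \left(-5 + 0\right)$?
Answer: $\frac{6598100}{213} \approx 30977.0$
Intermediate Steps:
$u = 10$ ($u = \left(-2\right) \left(-5\right) = 10$)
$T{\left(j \right)} = \frac{1}{-133 - 8 j}$
$T{\left(u \right)} - -30977 = - \frac{1}{133 + 8 \cdot 10} - -30977 = - \frac{1}{133 + 80} + 30977 = - \frac{1}{213} + 30977 = \frac{6598100}{213}$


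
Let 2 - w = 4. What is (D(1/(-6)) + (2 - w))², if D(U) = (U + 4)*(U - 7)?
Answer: 714025/1296 ≈ 550.95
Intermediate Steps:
w = -2 (w = 2 - 1*4 = 2 - 4 = -2)
D(U) = (-7 + U)*(4 + U) (D(U) = (4 + U)*(-7 + U) = (-7 + U)*(4 + U))
(D(1/(-6)) + (2 - w))² = ((-28 + (1/(-6))² - 3/(-6)) + (2 - 1*(-2)))² = ((-28 + (-⅙)² - 3*(-⅙)) + (2 + 2))² = ((-28 + 1/36 + ½) + 4)² = (-989/36 + 4)² = (-845/36)² = 714025/1296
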